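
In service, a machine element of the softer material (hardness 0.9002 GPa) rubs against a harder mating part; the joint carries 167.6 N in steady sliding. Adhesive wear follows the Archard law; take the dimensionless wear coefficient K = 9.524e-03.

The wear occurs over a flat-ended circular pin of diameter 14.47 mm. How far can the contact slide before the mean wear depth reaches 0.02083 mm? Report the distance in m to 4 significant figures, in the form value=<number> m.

All working math holds full precision. Printed values are rounded, and one final rounding to 4 significant figures.
Hardness H = 0.9002 GPa = 9.002e+08 Pa.
Pin diameter d = 14.47 mm = 0.01447 m. Contact area A = π·d²/4 = π·(0.01447 m)²/4 = 1.644e-04 m².
Depth limit h_lim = 0.02083 mm = 2.083e-05 m.
Expressed in SI base units: W = 167.6 N, H = 9.002e+08 Pa, K = 9.524e-03.
Volume at the limit: V_lim = h_lim·A = 2.083e-05 · 1.644e-04 = 3.425e-09 m³.
Sliding life L = V_lim·H/(K·W) = 3.425e-09 · 9.002e+08 / (9.524e-03 · 167.6) = 1.932 m.

value=1.932 m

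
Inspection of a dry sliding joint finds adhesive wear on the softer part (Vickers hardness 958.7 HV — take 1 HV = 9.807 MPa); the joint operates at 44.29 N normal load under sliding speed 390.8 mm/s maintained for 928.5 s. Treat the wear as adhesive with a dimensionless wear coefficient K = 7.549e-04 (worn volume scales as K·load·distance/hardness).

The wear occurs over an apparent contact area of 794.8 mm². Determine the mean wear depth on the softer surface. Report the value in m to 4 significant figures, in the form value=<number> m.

value=1.624e-06 m

All working math holds full precision. Quoted intermediates are rounded, and one last rounding, at 4 significant figures.
Sliding speed v = 390.8 mm/s = 0.3908 m/s. The distance L = v·t = 0.3908 m/s × 928.5 s = 362.9 m.
Hardness H = 958.7 HV × 9.807 MPa/HV = 9402 MPa = 9.402e+09 Pa.
Contact area A = 794.8 mm² = 7.948e-04 m².
Restated in SI base units: W = 44.29 N, H = 9.402e+09 Pa, K = 7.549e-04.
By Archard's law, V = K·W·L/H = 7.549e-04 · 44.29 · 362.9 / 9.402e+09 = 1.290e-09 m³.
Wear depth h = V/A = 1.290e-09 / 7.948e-04 = 1.624e-06 m.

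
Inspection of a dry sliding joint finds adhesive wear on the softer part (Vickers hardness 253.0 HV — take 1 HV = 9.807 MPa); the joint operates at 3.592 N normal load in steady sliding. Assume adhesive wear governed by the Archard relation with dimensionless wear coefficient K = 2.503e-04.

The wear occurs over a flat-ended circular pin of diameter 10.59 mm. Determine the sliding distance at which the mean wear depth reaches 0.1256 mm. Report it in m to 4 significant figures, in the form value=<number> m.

Each operation keeps full float precision. Displayed values are rounded — one last rounding to 4 significant figures.
Hardness H = 253.0 HV × 9.807 MPa/HV = 2481 MPa = 2.481e+09 Pa.
Pin diameter d = 10.59 mm = 0.01059 m. Contact area A = π·d²/4 = π·(0.01059 m)²/4 = 8.808e-05 m².
Depth limit h_lim = 0.1256 mm = 1.256e-04 m.
Expressed in SI base units: W = 3.592 N, H = 2.481e+09 Pa, K = 2.503e-04.
Limit volume V_lim = h_lim·A = 1.256e-04 · 8.808e-05 = 1.106e-08 m³.
Life L = V_lim·H/(K·W) = 1.106e-08 · 2.481e+09 / (2.503e-04 · 3.592) = 3.053e+04 m.

value=3.053e+04 m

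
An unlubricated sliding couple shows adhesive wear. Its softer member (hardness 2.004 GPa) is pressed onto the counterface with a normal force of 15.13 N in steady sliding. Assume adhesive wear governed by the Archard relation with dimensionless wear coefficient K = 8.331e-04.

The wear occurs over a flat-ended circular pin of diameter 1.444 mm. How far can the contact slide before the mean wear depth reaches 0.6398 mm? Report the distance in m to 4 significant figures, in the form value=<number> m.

The algebra carries full precision. Printed values are rounded. Rounded once at the end to four significant digits.
Hardness H = 2.004 GPa = 2.004e+09 Pa.
Pin diameter d = 1.444 mm = 0.001444 m. Contact area A = π·d²/4 = π·(0.001444 m)²/4 = 1.638e-06 m².
Depth limit h_lim = 0.6398 mm = 6.398e-04 m.
In SI base units: W = 15.13 N, H = 2.004e+09 Pa, K = 8.331e-04.
Volume at the limit: V_lim = h_lim·A = 6.398e-04 · 1.638e-06 = 1.048e-09 m³.
Inverting, life L = V_lim·H/(K·W) = 1.048e-09 · 2.004e+09 / (8.331e-04 · 15.13) = 166.6 m.

value=166.6 m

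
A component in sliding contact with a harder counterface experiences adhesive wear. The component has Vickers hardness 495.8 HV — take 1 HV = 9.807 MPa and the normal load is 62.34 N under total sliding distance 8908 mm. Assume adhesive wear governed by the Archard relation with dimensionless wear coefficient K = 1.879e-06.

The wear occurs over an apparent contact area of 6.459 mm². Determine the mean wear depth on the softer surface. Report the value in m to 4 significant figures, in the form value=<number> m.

value=3.323e-08 m

Each operation maintains full precision, and the intermediates appear rounded — one final rounding, at 4 significant digits.
The distance L = 8908 mm = 8.908 m.
Hardness H = 495.8 HV × 9.807 MPa/HV = 4862 MPa = 4.862e+09 Pa.
Contact area A = 6.459 mm² = 6.459e-06 m².
Expressed in SI base units: W = 62.34 N, H = 4.862e+09 Pa, K = 1.879e-06.
Apply Archard: V = K·W·L/H = 1.879e-06 · 62.34 · 8.908 / 4.862e+09 = 2.146e-13 m³.
Mean depth h = V/A = 2.146e-13 / 6.459e-06 = 3.323e-08 m.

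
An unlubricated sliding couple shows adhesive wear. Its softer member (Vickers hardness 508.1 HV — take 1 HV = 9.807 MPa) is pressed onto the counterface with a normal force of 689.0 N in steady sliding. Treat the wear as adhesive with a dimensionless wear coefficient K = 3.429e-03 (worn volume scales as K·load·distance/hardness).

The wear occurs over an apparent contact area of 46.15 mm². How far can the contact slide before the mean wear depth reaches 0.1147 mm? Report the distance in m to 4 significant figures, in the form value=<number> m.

value=11.16 m

The algebra keeps full float precision; intermediates are printed rounded — one final rounding, at four significant figures.
Convert: Hardness H = 508.1 HV × 9.807 MPa/HV = 4983 MPa = 4.983e+09 Pa.
Convert: Contact area A = 46.15 mm² = 4.615e-05 m².
Convert: Depth limit h_lim = 0.1147 mm = 1.147e-04 m.
Working in SI base units: W = 689.0 N, H = 4.983e+09 Pa, K = 3.429e-03.
At the depth limit, V_lim = h_lim·A = 1.147e-04 · 4.615e-05 = 5.293e-09 m³.
Sliding life L = V_lim·H/(K·W) = 5.293e-09 · 4.983e+09 / (3.429e-03 · 689.0) = 11.16 m.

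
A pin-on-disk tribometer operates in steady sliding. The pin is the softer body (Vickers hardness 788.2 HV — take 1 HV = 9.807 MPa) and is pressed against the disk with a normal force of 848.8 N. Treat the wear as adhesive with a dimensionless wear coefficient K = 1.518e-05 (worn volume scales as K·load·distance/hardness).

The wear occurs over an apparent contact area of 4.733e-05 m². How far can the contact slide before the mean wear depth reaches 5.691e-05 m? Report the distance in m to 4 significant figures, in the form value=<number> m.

value=1616 m

Intermediate values are shown rounded. All arithmetic runs at exact precision — a single final rounding, at 4 significant figures.
Hardness H = 788.2 HV × 9.807 MPa/HV = 7730 MPa = 7.730e+09 Pa.
As SI base values: W = 848.8 N, H = 7.730e+09 Pa, K = 1.518e-05.
Limit volume V_lim = h_lim·A = 5.691e-05 · 4.733e-05 = 2.694e-09 m³.
Life L = V_lim·H/(K·W) = 2.694e-09 · 7.730e+09 / (1.518e-05 · 848.8) = 1616 m.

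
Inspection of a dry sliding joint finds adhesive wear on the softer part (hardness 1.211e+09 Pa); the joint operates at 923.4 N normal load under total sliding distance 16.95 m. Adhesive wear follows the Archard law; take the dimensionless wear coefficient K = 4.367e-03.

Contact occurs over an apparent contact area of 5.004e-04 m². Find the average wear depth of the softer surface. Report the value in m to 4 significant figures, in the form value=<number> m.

Intermediate values are printed rounded — the computation keeps full precision. Rounded just once: four significant figures.
Working in SI base units: W = 923.4 N, H = 1.211e+09 Pa, K = 4.367e-03.
By Archard's law, V = K·W·L/H = 4.367e-03 · 923.4 · 16.95 / 1.211e+09 = 5.644e-08 m³.
Depth of wear h = V/A = 5.644e-08 / 5.004e-04 = 1.128e-04 m.

value=1.128e-04 m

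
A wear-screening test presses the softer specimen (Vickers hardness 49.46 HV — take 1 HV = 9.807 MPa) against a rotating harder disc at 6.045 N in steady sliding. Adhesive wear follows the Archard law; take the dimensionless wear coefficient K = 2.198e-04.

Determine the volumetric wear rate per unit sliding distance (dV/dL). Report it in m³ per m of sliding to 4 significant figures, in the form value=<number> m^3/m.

value=2.739e-12 m^3/m

Each operation maintains full precision; the intermediates are displayed rounded, and rounded just once to 4 significant digits.
Convert: Hardness H = 49.46 HV × 9.807 MPa/HV = 485.1 MPa = 4.851e+08 Pa.
Working in SI base units: W = 6.045 N, H = 4.851e+08 Pa, K = 2.198e-04.
Wear rate dV/dL = K·W/H — distance-free: 2.198e-04 · 6.045 / 4.851e+08 = 2.739e-12 m³/m.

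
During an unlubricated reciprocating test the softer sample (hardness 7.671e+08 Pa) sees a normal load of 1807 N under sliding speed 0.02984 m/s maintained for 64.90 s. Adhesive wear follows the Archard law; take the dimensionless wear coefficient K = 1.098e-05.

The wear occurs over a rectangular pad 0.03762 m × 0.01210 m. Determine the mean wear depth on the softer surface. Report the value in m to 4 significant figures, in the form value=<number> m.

The algebra holds full float precision. Intermediate values appear rounded, and a single final rounding: four significant figures.
Distance L = v·t = 0.02984 m/s × 64.90 s = 1.937 m.
Contact area A = 0.03762 m × 0.01210 m = 4.552e-04 m².
In SI base units, W = 1807 N, H = 7.671e+08 Pa, K = 1.098e-05.
Volume removed: V = K·W·L/H = 1.098e-05 · 1807 · 1.937 / 7.671e+08 = 5.009e-11 m³.
Mean wear depth h = V/A = 5.009e-11 / 4.552e-04 = 1.100e-07 m.

value=1.100e-07 m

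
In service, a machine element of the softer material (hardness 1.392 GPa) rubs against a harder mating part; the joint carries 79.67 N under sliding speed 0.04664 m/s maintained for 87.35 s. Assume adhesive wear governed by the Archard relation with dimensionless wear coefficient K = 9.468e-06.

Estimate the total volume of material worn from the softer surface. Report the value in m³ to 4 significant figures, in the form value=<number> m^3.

value=2.208e-12 m^3

All working math holds exact precision — the intermediates appear rounded. Rounded just once, at four significant figures.
Sliding distance L = v·t = 0.04664 m/s × 87.35 s = 4.074 m.
Hardness H = 1.392 GPa = 1.392e+09 Pa.
Restated in SI base units: W = 79.67 N, H = 1.392e+09 Pa, K = 9.468e-06.
Volume removed: V = K·W·L/H = 9.468e-06 · 79.67 · 4.074 / 1.392e+09 = 2.208e-12 m³.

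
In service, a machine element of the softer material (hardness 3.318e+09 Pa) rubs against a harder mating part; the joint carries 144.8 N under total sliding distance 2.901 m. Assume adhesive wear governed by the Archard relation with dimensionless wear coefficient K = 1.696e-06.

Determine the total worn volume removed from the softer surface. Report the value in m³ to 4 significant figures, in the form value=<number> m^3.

Quoted intermediates are rounded; the computation carries full float precision. Rounded just once to 4 significant digits.
Working in SI base units: W = 144.8 N, H = 3.318e+09 Pa, K = 1.696e-06.
Worn volume V = K·W·L/H = 1.696e-06 · 144.8 · 2.901 / 3.318e+09 = 2.147e-13 m³.

value=2.147e-13 m^3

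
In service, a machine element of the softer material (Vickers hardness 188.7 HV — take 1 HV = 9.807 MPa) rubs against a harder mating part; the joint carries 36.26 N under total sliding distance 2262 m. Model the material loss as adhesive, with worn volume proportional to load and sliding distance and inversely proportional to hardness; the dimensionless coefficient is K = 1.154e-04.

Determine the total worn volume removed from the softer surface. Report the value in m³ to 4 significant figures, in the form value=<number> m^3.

value=5.115e-09 m^3

All arithmetic runs at full precision, and the intermediates appear rounded; a lone final rounding, at four significant figures.
Convert: Hardness H = 188.7 HV × 9.807 MPa/HV = 1851 MPa = 1.851e+09 Pa.
Restated in SI base units: W = 36.26 N, H = 1.851e+09 Pa, K = 1.154e-04.
Archard volume V = K·W·L/H = 1.154e-04 · 36.26 · 2262 / 1.851e+09 = 5.115e-09 m³.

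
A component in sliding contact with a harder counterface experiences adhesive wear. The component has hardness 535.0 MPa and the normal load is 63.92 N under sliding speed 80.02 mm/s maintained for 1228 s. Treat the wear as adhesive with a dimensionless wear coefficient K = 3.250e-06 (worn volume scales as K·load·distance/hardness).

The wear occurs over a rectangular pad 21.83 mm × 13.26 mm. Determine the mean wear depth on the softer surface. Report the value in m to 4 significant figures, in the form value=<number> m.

All arithmetic runs at exact precision, and quoted intermediates are rounded. Rounded just once: four significant figures.
Convert: Sliding speed v = 80.02 mm/s = 0.08002 m/s. The distance L = v·t = 0.08002 m/s × 1228 s = 98.26 m.
Convert: Hardness H = 535.0 MPa = 5.350e+08 Pa.
Convert: Pad sides 21.83 mm × 13.26 mm = 0.02183 m × 0.01326 m. Contact area A = 0.02183 m × 0.01326 m = 2.895e-04 m².
As SI base values: W = 63.92 N, H = 5.350e+08 Pa, K = 3.250e-06.
The Archard volume V = K·W·L/H = 3.250e-06 · 63.92 · 98.26 / 5.350e+08 = 3.816e-11 m³.
Average depth h = V/A = 3.816e-11 / 2.895e-04 = 1.318e-07 m.

value=1.318e-07 m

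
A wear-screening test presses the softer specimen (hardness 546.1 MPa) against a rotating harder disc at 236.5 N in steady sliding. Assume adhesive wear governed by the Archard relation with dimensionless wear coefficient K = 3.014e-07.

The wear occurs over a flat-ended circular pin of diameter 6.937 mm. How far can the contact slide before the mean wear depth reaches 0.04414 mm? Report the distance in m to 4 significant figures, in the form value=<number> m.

Quoted intermediates are rounded; every step maintains exact precision. Rounded just once to four significant figures.
Convert: Hardness H = 546.1 MPa = 5.461e+08 Pa.
Convert: Pin diameter d = 6.937 mm = 0.006937 m. Contact area A = π·d²/4 = π·(0.006937 m)²/4 = 3.779e-05 m².
Convert: Depth limit h_lim = 0.04414 mm = 4.414e-05 m.
As SI base values: W = 236.5 N, H = 5.461e+08 Pa, K = 3.014e-07.
At the depth limit, V_lim = h_lim·A = 4.414e-05 · 3.779e-05 = 1.668e-09 m³.
Thus life L = V_lim·H/(K·W) = 1.668e-09 · 5.461e+08 / (3.014e-07 · 236.5) = 1.278e+04 m.

value=1.278e+04 m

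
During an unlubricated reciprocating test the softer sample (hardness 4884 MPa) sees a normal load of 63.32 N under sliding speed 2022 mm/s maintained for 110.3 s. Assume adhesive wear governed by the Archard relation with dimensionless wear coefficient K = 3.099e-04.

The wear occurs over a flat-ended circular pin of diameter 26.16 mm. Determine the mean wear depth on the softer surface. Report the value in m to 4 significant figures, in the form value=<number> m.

Every step holds exact precision — intermediate values are shown rounded; a lone final rounding to 4 significant figures.
Convert: Sliding speed v = 2022 mm/s = 2.022 m/s. Total distance L = v·t = 2.022 m/s × 110.3 s = 223.0 m.
Convert: Hardness H = 4884 MPa = 4.884e+09 Pa.
Convert: Pin diameter d = 26.16 mm = 0.02616 m. Contact area A = π·d²/4 = π·(0.02616 m)²/4 = 5.375e-04 m².
Restated in SI base units: W = 63.32 N, H = 4.884e+09 Pa, K = 3.099e-04.
Volume removed: V = K·W·L/H = 3.099e-04 · 63.32 · 223.0 / 4.884e+09 = 8.961e-10 m³.
Average depth h = V/A = 8.961e-10 / 5.375e-04 = 1.667e-06 m.

value=1.667e-06 m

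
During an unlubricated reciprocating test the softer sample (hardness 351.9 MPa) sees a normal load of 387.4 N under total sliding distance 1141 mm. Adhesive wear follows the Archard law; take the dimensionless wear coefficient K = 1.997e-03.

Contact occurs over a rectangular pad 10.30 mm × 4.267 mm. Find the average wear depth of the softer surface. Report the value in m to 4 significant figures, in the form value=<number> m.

The computation maintains full float precision, and intermediates are displayed rounded. Rounded once at the end, at 4 significant figures.
Path length L = 1141 mm = 1.141 m.
Hardness H = 351.9 MPa = 3.519e+08 Pa.
Pad sides 10.30 mm × 4.267 mm = 0.01030 m × 0.004267 m. Contact area A = 0.01030 m × 0.004267 m = 4.395e-05 m².
SI base units throughout: W = 387.4 N, H = 3.519e+08 Pa, K = 1.997e-03.
Apply Archard: V = K·W·L/H = 1.997e-03 · 387.4 · 1.141 / 3.519e+08 = 2.508e-09 m³.
Mean depth h = V/A = 2.508e-09 / 4.395e-05 = 5.707e-05 m.

value=5.707e-05 m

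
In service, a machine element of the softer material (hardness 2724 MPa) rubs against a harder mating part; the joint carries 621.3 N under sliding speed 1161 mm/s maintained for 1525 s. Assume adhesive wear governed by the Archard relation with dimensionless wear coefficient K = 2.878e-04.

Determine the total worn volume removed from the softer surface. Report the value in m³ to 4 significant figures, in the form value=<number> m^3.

Each operation maintains full float precision. Shown intermediates are rounded; a single final rounding, at four significant figures.
Sliding speed v = 1161 mm/s = 1.161 m/s. Distance covered L = v·t = 1.161 m/s × 1525 s = 1771 m.
Hardness H = 2724 MPa = 2.724e+09 Pa.
Expressed in SI base units: W = 621.3 N, H = 2.724e+09 Pa, K = 2.878e-04.
Worn volume V = K·W·L/H = 2.878e-04 · 621.3 · 1771 / 2.724e+09 = 1.162e-07 m³.

value=1.162e-07 m^3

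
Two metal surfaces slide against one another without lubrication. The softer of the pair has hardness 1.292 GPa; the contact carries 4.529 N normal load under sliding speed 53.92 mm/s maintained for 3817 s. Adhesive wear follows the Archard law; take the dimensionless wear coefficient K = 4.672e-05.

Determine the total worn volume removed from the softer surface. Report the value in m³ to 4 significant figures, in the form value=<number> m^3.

value=3.371e-11 m^3

The intermediates appear rounded. The computation maintains exact precision. Rounded once at the end to 4 significant digits.
Sliding speed v = 53.92 mm/s = 0.05392 m/s. Total distance L = v·t = 0.05392 m/s × 3817 s = 205.8 m.
Hardness H = 1.292 GPa = 1.292e+09 Pa.
Restated in SI base units: W = 4.529 N, H = 1.292e+09 Pa, K = 4.672e-05.
The Archard volume V = K·W·L/H = 4.672e-05 · 4.529 · 205.8 / 1.292e+09 = 3.371e-11 m³.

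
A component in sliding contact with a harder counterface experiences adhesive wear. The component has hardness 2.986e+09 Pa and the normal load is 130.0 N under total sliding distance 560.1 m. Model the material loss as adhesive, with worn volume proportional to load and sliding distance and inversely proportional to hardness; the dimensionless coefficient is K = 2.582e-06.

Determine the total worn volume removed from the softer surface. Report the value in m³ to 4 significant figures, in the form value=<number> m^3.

value=6.296e-11 m^3

All working math keeps full precision, and intermediate values are displayed rounded; one last rounding: 4 significant digits.
In SI base units: W = 130.0 N, H = 2.986e+09 Pa, K = 2.582e-06.
By Archard's law, V = K·W·L/H = 2.582e-06 · 130.0 · 560.1 / 2.986e+09 = 6.296e-11 m³.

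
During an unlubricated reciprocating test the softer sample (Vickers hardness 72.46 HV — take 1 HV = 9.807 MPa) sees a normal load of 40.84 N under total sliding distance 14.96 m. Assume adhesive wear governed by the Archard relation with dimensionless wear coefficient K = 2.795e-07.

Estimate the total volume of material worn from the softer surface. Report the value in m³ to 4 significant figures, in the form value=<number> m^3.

The computation keeps exact precision; intermediates are printed rounded; one final rounding to four significant figures.
Convert: Hardness H = 72.46 HV × 9.807 MPa/HV = 710.6 MPa = 7.106e+08 Pa.
Working in SI base units: W = 40.84 N, H = 7.106e+08 Pa, K = 2.795e-07.
By Archard's law, V = K·W·L/H = 2.795e-07 · 40.84 · 14.96 / 7.106e+08 = 2.403e-13 m³.

value=2.403e-13 m^3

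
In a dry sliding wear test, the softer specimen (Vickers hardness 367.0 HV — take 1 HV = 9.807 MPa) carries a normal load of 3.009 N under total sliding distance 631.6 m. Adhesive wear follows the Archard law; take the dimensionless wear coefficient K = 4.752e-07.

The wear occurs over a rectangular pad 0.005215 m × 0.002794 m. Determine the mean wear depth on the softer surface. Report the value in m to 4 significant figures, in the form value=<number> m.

The algebra holds full precision. Intermediate values are shown rounded; one final rounding: 4 significant digits.
Hardness H = 367.0 HV × 9.807 MPa/HV = 3599 MPa = 3.599e+09 Pa.
Contact area A = 0.005215 m × 0.002794 m = 1.457e-05 m².
In SI base units, W = 3.009 N, H = 3.599e+09 Pa, K = 4.752e-07.
Archard volume V = K·W·L/H = 4.752e-07 · 3.009 · 631.6 / 3.599e+09 = 2.509e-13 m³.
Average depth h = V/A = 2.509e-13 / 1.457e-05 = 1.722e-08 m.

value=1.722e-08 m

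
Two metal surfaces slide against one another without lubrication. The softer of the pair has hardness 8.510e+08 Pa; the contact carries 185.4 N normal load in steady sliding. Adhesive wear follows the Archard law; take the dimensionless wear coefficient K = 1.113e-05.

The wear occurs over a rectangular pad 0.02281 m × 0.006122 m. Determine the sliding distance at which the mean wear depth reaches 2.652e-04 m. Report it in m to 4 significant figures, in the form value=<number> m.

value=1.527e+04 m

Intermediates appear rounded; every step maintains exact precision — a lone final rounding to four significant figures.
Contact area A = 0.02281 m × 0.006122 m = 1.396e-04 m².
Restated in SI base units: W = 185.4 N, H = 8.510e+08 Pa, K = 1.113e-05.
Volume at the limit: V_lim = h_lim·A = 2.652e-04 · 1.396e-04 = 3.703e-08 m³.
Life L = V_lim·H/(K·W) = 3.703e-08 · 8.510e+08 / (1.113e-05 · 185.4) = 1.527e+04 m.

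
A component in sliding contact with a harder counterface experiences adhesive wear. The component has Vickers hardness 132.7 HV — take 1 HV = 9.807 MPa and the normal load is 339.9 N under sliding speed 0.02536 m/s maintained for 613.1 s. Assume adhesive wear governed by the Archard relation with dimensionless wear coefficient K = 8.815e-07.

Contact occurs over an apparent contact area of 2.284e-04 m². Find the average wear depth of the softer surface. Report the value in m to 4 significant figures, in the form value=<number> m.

Shown intermediates are rounded — the computation keeps full float precision, and rounded once at the end: four significant digits.
Total distance L = v·t = 0.02536 m/s × 613.1 s = 15.55 m.
Hardness H = 132.7 HV × 9.807 MPa/HV = 1301 MPa = 1.301e+09 Pa.
Restated in SI base units: W = 339.9 N, H = 1.301e+09 Pa, K = 8.815e-07.
By Archard's law, V = K·W·L/H = 8.815e-07 · 339.9 · 15.55 / 1.301e+09 = 3.580e-12 m³.
Depth h = V/A = 3.580e-12 / 2.284e-04 = 1.567e-08 m.

value=1.567e-08 m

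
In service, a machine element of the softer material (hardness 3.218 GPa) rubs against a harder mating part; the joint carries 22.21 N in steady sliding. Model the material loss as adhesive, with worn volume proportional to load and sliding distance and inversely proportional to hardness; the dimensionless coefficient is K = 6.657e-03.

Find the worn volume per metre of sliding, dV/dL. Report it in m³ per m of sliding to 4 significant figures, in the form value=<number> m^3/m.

Printed values are rounded, and the algebra keeps exact precision, and a lone final rounding, at four significant figures.
Hardness H = 3.218 GPa = 3.218e+09 Pa.
Working in SI base units: W = 22.21 N, H = 3.218e+09 Pa, K = 6.657e-03.
The wear rate dV/dL = K·W/H, per unit distance: 6.657e-03 · 22.21 / 3.218e+09 = 4.595e-11 m³/m.

value=4.595e-11 m^3/m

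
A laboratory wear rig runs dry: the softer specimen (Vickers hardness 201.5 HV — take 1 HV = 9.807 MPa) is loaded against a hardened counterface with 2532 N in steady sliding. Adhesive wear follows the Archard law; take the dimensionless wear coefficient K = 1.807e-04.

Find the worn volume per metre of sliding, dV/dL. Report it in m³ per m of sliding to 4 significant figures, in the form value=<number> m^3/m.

Intermediates are displayed rounded. All arithmetic keeps exact precision, and a single final rounding, at four significant digits.
Hardness H = 201.5 HV × 9.807 MPa/HV = 1976 MPa = 1.976e+09 Pa.
In SI base units, W = 2532 N, H = 1.976e+09 Pa, K = 1.807e-04.
Volumetric rate dV/dL = K·W/H, so: 1.807e-04 · 2532 / 1.976e+09 = 2.315e-10 m³/m.

value=2.315e-10 m^3/m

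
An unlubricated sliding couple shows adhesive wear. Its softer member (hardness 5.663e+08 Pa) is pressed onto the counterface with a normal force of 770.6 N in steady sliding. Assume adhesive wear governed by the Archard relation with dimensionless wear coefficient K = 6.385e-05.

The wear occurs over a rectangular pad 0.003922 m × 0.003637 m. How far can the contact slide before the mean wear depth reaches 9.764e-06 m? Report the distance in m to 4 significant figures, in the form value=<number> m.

value=1.603 m

All arithmetic keeps exact precision; printed values are rounded, and a single final rounding to four significant digits.
Contact area A = 0.003922 m × 0.003637 m = 1.426e-05 m².
Working in SI base units: W = 770.6 N, H = 5.663e+08 Pa, K = 6.385e-05.
Allowed volume V_lim = h_lim·A = 9.764e-06 · 1.426e-05 = 1.393e-10 m³.
Thus life L = V_lim·H/(K·W) = 1.393e-10 · 5.663e+08 / (6.385e-05 · 770.6) = 1.603 m.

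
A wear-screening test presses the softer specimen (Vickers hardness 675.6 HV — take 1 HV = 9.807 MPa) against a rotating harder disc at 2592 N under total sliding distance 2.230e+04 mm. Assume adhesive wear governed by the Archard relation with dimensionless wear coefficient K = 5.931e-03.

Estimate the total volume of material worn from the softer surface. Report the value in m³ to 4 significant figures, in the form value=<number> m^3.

The algebra keeps exact precision, and intermediates appear rounded, and a lone final rounding, at 4 significant figures.
Convert: Sliding distance L = 2.230e+04 mm = 22.30 m.
Convert: Hardness H = 675.6 HV × 9.807 MPa/HV = 6626 MPa = 6.626e+09 Pa.
SI base units throughout: W = 2592 N, H = 6.626e+09 Pa, K = 5.931e-03.
Archard volume V = K·W·L/H = 5.931e-03 · 2592 · 22.30 / 6.626e+09 = 5.174e-08 m³.

value=5.174e-08 m^3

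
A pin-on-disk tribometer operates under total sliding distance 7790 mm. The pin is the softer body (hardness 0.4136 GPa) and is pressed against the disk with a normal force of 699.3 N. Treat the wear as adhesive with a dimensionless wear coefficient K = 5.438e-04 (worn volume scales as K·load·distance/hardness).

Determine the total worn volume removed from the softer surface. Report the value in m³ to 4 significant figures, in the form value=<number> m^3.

value=7.162e-09 m^3

The intermediates are printed rounded; all working math runs at full precision; one final rounding: 4 significant figures.
The distance L = 7790 mm = 7.790 m.
Hardness H = 0.4136 GPa = 4.136e+08 Pa.
In SI base units, W = 699.3 N, H = 4.136e+08 Pa, K = 5.438e-04.
By Archard's law, V = K·W·L/H = 5.438e-04 · 699.3 · 7.790 / 4.136e+08 = 7.162e-09 m³.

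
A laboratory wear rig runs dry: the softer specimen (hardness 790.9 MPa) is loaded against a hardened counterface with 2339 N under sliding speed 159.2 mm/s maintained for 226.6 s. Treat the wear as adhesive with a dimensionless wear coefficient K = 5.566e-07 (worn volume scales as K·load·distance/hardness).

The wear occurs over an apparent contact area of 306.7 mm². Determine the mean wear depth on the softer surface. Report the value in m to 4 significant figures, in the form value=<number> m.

value=1.936e-07 m

The intermediates are shown rounded; all working math maintains exact precision. Rounded just once to 4 significant figures.
Sliding speed v = 159.2 mm/s = 0.1592 m/s. Distance L = v·t = 0.1592 m/s × 226.6 s = 36.07 m.
Hardness H = 790.9 MPa = 7.909e+08 Pa.
Contact area A = 306.7 mm² = 3.067e-04 m².
Restated in SI base units: W = 2339 N, H = 7.909e+08 Pa, K = 5.566e-07.
Volume removed: V = K·W·L/H = 5.566e-07 · 2339 · 36.07 / 7.909e+08 = 5.938e-11 m³.
Mean depth h = V/A = 5.938e-11 / 3.067e-04 = 1.936e-07 m.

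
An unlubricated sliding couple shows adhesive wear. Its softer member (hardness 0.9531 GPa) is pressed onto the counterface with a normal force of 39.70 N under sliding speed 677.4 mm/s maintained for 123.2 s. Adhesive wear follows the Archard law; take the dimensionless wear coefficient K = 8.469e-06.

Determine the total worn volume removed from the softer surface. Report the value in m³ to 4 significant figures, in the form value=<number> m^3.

The intermediates appear rounded, and the computation keeps full precision, and a single final rounding: four significant digits.
Sliding speed v = 677.4 mm/s = 0.6774 m/s. Path length L = v·t = 0.6774 m/s × 123.2 s = 83.46 m.
Hardness H = 0.9531 GPa = 9.531e+08 Pa.
SI base units throughout: W = 39.70 N, H = 9.531e+08 Pa, K = 8.469e-06.
Archard relation: V = K·W·L/H = 8.469e-06 · 39.70 · 83.46 / 9.531e+08 = 2.944e-11 m³.

value=2.944e-11 m^3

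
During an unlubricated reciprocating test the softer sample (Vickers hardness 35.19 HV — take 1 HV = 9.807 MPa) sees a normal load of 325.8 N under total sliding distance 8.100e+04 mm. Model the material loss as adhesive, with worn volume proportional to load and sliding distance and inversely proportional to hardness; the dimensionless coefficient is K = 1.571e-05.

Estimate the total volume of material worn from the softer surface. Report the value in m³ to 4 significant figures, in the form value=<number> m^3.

value=1.201e-09 m^3

Intermediates are shown rounded — all arithmetic holds full float precision — one last rounding to 4 significant figures.
Convert: Path length L = 8.100e+04 mm = 81.00 m.
Convert: Hardness H = 35.19 HV × 9.807 MPa/HV = 345.1 MPa = 3.451e+08 Pa.
Restated in SI base units: W = 325.8 N, H = 3.451e+08 Pa, K = 1.571e-05.
Apply Archard: V = K·W·L/H = 1.571e-05 · 325.8 · 81.00 / 3.451e+08 = 1.201e-09 m³.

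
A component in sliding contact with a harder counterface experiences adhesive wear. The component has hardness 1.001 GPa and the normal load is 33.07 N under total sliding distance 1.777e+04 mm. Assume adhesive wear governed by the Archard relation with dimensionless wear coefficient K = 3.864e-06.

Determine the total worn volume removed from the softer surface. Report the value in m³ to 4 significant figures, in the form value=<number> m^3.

value=2.268e-12 m^3

Intermediates are displayed rounded; every step carries exact precision. Rounded once at the end, at four significant figures.
Distance L = 1.777e+04 mm = 17.77 m.
Hardness H = 1.001 GPa = 1.001e+09 Pa.
Working in SI base units: W = 33.07 N, H = 1.001e+09 Pa, K = 3.864e-06.
Apply Archard: V = K·W·L/H = 3.864e-06 · 33.07 · 17.77 / 1.001e+09 = 2.268e-12 m³.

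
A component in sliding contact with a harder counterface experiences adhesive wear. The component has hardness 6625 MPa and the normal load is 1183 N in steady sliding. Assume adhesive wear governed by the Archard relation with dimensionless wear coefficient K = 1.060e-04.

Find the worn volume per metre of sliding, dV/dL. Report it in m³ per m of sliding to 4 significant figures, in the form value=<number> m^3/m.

Intermediate values are displayed rounded — the computation maintains exact precision, and one last rounding: four significant figures.
Convert: Hardness H = 6625 MPa = 6.625e+09 Pa.
In SI base units, W = 1183 N, H = 6.625e+09 Pa, K = 1.060e-04.
Rate of wear dV/dL = K·W/H: 1.060e-04 · 1183 / 6.625e+09 = 1.893e-11 m³/m.

value=1.893e-11 m^3/m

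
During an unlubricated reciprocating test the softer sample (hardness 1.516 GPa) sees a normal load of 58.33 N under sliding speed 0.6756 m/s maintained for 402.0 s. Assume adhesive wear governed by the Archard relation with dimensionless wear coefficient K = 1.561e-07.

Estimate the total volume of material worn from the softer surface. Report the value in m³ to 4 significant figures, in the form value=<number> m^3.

Intermediates are printed rounded, and each operation runs at exact precision — a lone final rounding, at 4 significant digits.
Convert: Distance covered L = v·t = 0.6756 m/s × 402.0 s = 271.6 m.
Convert: Hardness H = 1.516 GPa = 1.516e+09 Pa.
Working in SI base units: W = 58.33 N, H = 1.516e+09 Pa, K = 1.561e-07.
Worn volume V = K·W·L/H = 1.561e-07 · 58.33 · 271.6 / 1.516e+09 = 1.631e-12 m³.

value=1.631e-12 m^3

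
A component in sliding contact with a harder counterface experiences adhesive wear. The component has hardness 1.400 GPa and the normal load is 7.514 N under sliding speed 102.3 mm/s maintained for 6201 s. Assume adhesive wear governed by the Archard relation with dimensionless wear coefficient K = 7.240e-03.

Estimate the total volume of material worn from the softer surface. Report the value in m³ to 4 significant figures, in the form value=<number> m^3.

value=2.465e-08 m^3

All arithmetic carries full precision. Shown intermediates are rounded; rounded just once, at four significant figures.
Sliding speed v = 102.3 mm/s = 0.1023 m/s. The distance L = v·t = 0.1023 m/s × 6201 s = 634.4 m.
Hardness H = 1.400 GPa = 1.400e+09 Pa.
As SI base values: W = 7.514 N, H = 1.400e+09 Pa, K = 7.240e-03.
By Archard's law, V = K·W·L/H = 7.240e-03 · 7.514 · 634.4 / 1.400e+09 = 2.465e-08 m³.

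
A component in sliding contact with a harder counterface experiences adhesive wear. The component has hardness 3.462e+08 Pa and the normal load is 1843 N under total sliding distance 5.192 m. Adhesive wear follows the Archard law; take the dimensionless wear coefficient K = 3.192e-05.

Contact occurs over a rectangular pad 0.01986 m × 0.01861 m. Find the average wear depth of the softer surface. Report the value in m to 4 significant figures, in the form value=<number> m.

Each operation keeps exact precision — printed values are rounded — rounded once at the end to 4 significant digits.
Convert: Contact area A = 0.01986 m × 0.01861 m = 3.696e-04 m².
Working in SI base units: W = 1843 N, H = 3.462e+08 Pa, K = 3.192e-05.
Volume removed: V = K·W·L/H = 3.192e-05 · 1843 · 5.192 / 3.462e+08 = 8.823e-10 m³.
Average depth h = V/A = 8.823e-10 / 3.696e-04 = 2.387e-06 m.

value=2.387e-06 m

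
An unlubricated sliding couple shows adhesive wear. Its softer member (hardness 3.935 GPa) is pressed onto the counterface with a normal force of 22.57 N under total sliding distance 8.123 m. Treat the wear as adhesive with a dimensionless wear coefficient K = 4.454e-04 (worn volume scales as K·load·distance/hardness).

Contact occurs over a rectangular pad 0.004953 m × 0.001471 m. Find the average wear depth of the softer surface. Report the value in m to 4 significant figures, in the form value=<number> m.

Every step carries full float precision — printed values are rounded — a single final rounding: 4 significant digits.
Convert: Hardness H = 3.935 GPa = 3.935e+09 Pa.
Convert: Contact area A = 0.004953 m × 0.001471 m = 7.286e-06 m².
Restated in SI base units: W = 22.57 N, H = 3.935e+09 Pa, K = 4.454e-04.
Archard volume V = K·W·L/H = 4.454e-04 · 22.57 · 8.123 / 3.935e+09 = 2.075e-11 m³.
Depth h = V/A = 2.075e-11 / 7.286e-06 = 2.848e-06 m.

value=2.848e-06 m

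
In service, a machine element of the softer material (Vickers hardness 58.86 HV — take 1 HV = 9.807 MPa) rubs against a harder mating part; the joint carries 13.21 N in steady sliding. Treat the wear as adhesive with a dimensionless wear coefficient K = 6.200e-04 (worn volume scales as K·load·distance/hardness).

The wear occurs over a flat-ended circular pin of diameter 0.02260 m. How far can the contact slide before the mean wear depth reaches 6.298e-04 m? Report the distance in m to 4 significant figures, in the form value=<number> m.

Displayed values are rounded, and the algebra maintains full precision — rounded just once to 4 significant figures.
Hardness H = 58.86 HV × 9.807 MPa/HV = 577.2 MPa = 5.772e+08 Pa.
Contact area A = π·d²/4 = π·(0.02260 m)²/4 = 4.011e-04 m².
Expressed in SI base units: W = 13.21 N, H = 5.772e+08 Pa, K = 6.200e-04.
Limit volume V_lim = h_lim·A = 6.298e-04 · 4.011e-04 = 2.526e-07 m³.
Inverting, life L = V_lim·H/(K·W) = 2.526e-07 · 5.772e+08 / (6.200e-04 · 13.21) = 1.781e+04 m.

value=1.781e+04 m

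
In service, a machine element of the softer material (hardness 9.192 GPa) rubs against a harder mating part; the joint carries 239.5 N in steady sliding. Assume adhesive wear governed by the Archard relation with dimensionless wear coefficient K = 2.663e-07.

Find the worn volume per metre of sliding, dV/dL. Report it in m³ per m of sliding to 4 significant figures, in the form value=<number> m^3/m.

value=6.939e-15 m^3/m

The intermediates are displayed rounded. Every step holds exact precision. Rounded once at the end: four significant figures.
Convert: Hardness H = 9.192 GPa = 9.192e+09 Pa.
In SI base units: W = 239.5 N, H = 9.192e+09 Pa, K = 2.663e-07.
Volumetric rate dV/dL = K·W/H — distance-free: 2.663e-07 · 239.5 / 9.192e+09 = 6.939e-15 m³/m.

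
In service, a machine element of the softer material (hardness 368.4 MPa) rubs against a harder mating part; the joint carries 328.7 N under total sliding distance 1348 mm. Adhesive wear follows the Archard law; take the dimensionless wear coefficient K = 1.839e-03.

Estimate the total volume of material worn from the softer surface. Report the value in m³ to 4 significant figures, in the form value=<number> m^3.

value=2.212e-09 m^3

The intermediates are printed rounded, and every step holds exact precision, and rounded just once: 4 significant digits.
Convert: Sliding distance L = 1348 mm = 1.348 m.
Convert: Hardness H = 368.4 MPa = 3.684e+08 Pa.
Restated in SI base units: W = 328.7 N, H = 3.684e+08 Pa, K = 1.839e-03.
The Archard volume V = K·W·L/H = 1.839e-03 · 328.7 · 1.348 / 3.684e+08 = 2.212e-09 m³.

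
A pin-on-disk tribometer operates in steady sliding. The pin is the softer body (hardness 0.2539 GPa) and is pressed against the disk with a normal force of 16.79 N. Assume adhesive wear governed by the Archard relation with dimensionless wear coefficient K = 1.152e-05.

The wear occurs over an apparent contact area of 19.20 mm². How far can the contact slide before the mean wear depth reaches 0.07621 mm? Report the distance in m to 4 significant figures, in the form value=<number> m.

value=1921 m

All arithmetic carries exact precision. Intermediate values are displayed rounded, and rounded once at the end, at 4 significant figures.
Hardness H = 0.2539 GPa = 2.539e+08 Pa.
Contact area A = 19.20 mm² = 1.920e-05 m².
Depth limit h_lim = 0.07621 mm = 7.621e-05 m.
In SI base units: W = 16.79 N, H = 2.539e+08 Pa, K = 1.152e-05.
At the depth limit, V_lim = h_lim·A = 7.621e-05 · 1.920e-05 = 1.463e-09 m³.
Thus life L = V_lim·H/(K·W) = 1.463e-09 · 2.539e+08 / (1.152e-05 · 16.79) = 1921 m.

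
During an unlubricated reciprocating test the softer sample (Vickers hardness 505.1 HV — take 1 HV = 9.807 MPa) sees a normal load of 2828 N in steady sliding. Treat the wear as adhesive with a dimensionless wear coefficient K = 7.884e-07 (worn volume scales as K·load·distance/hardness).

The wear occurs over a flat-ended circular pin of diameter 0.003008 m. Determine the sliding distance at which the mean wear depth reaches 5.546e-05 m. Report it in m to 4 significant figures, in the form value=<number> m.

value=875.6 m

Shown intermediates are rounded — all arithmetic carries exact precision — a single final rounding to four significant figures.
Hardness H = 505.1 HV × 9.807 MPa/HV = 4954 MPa = 4.954e+09 Pa.
Contact area A = π·d²/4 = π·(0.003008 m)²/4 = 7.106e-06 m².
In SI base units: W = 2828 N, H = 4.954e+09 Pa, K = 7.884e-07.
Limit volume V_lim = h_lim·A = 5.546e-05 · 7.106e-06 = 3.941e-10 m³.
Life L = V_lim·H/(K·W) = 3.941e-10 · 4.954e+09 / (7.884e-07 · 2828) = 875.6 m.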